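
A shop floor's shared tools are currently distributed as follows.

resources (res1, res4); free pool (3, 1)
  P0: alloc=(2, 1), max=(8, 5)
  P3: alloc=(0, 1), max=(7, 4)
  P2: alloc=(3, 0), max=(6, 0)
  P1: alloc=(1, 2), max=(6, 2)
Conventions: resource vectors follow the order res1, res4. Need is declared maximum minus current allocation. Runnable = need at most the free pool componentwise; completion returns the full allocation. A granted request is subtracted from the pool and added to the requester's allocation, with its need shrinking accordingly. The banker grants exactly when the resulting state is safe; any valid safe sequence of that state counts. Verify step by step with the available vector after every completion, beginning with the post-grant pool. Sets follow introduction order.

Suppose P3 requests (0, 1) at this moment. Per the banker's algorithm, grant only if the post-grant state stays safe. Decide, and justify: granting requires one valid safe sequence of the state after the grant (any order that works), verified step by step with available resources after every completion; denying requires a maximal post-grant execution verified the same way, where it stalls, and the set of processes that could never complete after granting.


GRANT: granting preserves safety; a valid post-grant sequence is P2, P1, P3, P0.
Key observation: after the grant the pool drops to (3, 0), which still lets P2 finish first and unwind the rest.
Check on the post-grant state, step by step:
  pool = (3, 0)
  P2 needs (3, 0) <= (3, 0) -> finishes; pool += (3, 0) = (6, 0)
  P1 needs (5, 0) <= (6, 0) -> finishes; pool += (1, 2) = (7, 2)
  P3 needs (7, 2) <= (7, 2) -> finishes; pool += (0, 2) = (7, 4)
  P0 needs (6, 4) <= (7, 4) -> finishes; pool += (2, 1) = (9, 5)


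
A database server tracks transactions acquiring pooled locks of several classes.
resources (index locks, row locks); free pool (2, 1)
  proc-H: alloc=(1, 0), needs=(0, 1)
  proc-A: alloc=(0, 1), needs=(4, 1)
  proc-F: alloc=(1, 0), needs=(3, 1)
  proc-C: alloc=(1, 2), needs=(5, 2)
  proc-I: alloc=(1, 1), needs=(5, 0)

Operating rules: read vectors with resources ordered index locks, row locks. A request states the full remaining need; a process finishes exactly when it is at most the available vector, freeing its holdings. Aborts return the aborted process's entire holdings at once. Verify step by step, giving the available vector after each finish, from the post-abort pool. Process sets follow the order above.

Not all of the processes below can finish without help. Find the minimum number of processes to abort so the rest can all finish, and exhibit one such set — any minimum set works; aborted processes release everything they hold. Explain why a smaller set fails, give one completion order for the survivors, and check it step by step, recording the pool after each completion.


Minimum abort set: proc-I.
Key observation: the deadlocked proc-C becomes finishable only because proc-I released (1, 1); it completes at step 4 below.
Minimality: the empty abort set fails — the state is deadlocked as it stands.
Survivors finish in the order: proc-F, proc-H, proc-A, proc-C. Step-by-step check (pool after the aborts first):
  pool = (3, 2)
  proc-F needs (3, 1) <= (3, 2) -> finishes; pool += (1, 0) = (4, 2)
  proc-H needs (0, 1) <= (4, 2) -> finishes; pool += (1, 0) = (5, 2)
  proc-A needs (4, 1) <= (5, 2) -> finishes; pool += (0, 1) = (5, 3)
  proc-C needs (5, 2) <= (5, 3) -> finishes; pool += (1, 2) = (6, 5)


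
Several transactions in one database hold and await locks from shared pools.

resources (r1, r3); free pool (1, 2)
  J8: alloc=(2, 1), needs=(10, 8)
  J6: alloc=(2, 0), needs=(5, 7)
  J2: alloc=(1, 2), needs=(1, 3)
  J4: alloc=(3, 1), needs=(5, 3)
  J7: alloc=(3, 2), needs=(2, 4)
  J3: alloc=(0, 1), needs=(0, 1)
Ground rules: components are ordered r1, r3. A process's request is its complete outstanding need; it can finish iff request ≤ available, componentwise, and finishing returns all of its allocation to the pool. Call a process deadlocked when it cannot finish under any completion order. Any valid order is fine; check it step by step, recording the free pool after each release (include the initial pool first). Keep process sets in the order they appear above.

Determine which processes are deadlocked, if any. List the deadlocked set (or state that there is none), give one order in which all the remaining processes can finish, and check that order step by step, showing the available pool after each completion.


The deadlocked set is empty.
Key observation: J3 fits the free pool immediately, and its release cascades until everyone finishes.
One completion order for the rest: J3, J2, J7, J4, J6, J8. Walking it through:
  pool = (1, 2)
  run J3 (needs (0, 1), free (1, 2)); after release of (0, 1) the pool is (1, 3)
  run J2 (needs (1, 3), free (1, 3)); after release of (1, 2) the pool is (2, 5)
  run J7 (needs (2, 4), free (2, 5)); after release of (3, 2) the pool is (5, 7)
  run J4 (needs (5, 3), free (5, 7)); after release of (3, 1) the pool is (8, 8)
  run J6 (needs (5, 7), free (8, 8)); after release of (2, 0) the pool is (10, 8)
  run J8 (needs (10, 8), free (10, 8)); after release of (2, 1) the pool is (12, 9)


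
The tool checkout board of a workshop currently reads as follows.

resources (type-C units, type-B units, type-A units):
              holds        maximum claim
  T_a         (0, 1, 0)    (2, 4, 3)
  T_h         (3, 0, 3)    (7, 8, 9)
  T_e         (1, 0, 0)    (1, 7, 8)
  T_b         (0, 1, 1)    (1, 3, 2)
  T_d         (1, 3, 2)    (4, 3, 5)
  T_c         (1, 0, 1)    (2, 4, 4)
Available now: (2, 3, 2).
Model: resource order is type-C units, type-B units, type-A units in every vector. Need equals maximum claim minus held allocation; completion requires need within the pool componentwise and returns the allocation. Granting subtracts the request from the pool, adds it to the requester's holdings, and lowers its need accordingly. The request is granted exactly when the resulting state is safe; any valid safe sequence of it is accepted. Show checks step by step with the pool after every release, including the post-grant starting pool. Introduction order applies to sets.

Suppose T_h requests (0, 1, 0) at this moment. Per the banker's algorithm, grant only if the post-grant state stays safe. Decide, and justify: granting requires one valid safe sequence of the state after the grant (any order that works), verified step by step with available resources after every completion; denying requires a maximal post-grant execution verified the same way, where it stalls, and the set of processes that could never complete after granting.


GRANT — the state after the grant stays safe, e.g. via T_b, T_a, T_c, T_d, T_h, T_e.
Key observation: granting shrinks the pool to (2, 2, 2), yet T_b still fits and the chain goes through.
Verifying the post-grant state step by step:
  pool = (2, 2, 2)
  T_b: need (1, 2, 1) fits (2, 2, 2); releases (0, 1, 1), pool now (2, 3, 3)
  T_a: need (2, 3, 3) fits (2, 3, 3); releases (0, 1, 0), pool now (2, 4, 3)
  T_c: need (1, 4, 3) fits (2, 4, 3); releases (1, 0, 1), pool now (3, 4, 4)
  T_d: need (3, 0, 3) fits (3, 4, 4); releases (1, 3, 2), pool now (4, 7, 6)
  T_h: need (4, 7, 6) fits (4, 7, 6); releases (3, 1, 3), pool now (7, 8, 9)
  T_e: need (0, 7, 8) fits (7, 8, 9); releases (1, 0, 0), pool now (8, 8, 9)


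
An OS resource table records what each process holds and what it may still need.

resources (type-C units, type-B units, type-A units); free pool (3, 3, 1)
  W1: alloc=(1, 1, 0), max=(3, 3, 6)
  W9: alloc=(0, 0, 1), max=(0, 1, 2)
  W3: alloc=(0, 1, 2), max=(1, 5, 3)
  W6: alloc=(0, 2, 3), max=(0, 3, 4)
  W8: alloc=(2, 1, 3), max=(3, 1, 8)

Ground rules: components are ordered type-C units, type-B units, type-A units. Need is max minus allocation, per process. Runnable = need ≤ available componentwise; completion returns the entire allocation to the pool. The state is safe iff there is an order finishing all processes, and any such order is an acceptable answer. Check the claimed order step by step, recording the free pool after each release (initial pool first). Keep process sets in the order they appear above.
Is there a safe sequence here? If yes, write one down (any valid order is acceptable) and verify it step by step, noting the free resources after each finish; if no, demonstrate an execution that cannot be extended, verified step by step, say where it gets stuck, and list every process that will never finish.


SAFE. One safe sequence: W9, W6, W8, W3, W1.
Key observation: the order's first zero-slack moment is W9 ((0, 1, 1) needed, (3, 3, 1) free — a requested resource with nothing to spare).
Walking it through:
  pool = (3, 3, 1)
  run W9 (needs (0, 1, 1), free (3, 3, 1)); after release of (0, 0, 1) the pool is (3, 3, 2)
  run W6 (needs (0, 1, 1), free (3, 3, 2)); after release of (0, 2, 3) the pool is (3, 5, 5)
  run W8 (needs (1, 0, 5), free (3, 5, 5)); after release of (2, 1, 3) the pool is (5, 6, 8)
  run W3 (needs (1, 4, 1), free (5, 6, 8)); after release of (0, 1, 2) the pool is (5, 7, 10)
  run W1 (needs (2, 2, 6), free (5, 7, 10)); after release of (1, 1, 0) the pool is (6, 8, 10)


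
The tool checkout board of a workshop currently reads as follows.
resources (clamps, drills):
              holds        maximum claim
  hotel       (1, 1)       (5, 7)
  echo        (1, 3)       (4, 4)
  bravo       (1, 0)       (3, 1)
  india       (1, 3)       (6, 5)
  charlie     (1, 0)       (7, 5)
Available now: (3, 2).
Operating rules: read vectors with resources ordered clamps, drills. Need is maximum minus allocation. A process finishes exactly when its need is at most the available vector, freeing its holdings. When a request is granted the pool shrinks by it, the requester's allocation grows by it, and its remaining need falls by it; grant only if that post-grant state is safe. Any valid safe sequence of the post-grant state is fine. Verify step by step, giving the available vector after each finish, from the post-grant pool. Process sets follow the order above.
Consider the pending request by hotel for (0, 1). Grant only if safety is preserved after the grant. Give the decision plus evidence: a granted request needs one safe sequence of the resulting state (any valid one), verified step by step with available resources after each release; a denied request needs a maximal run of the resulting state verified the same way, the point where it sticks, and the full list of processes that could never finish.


GRANT. The post-grant state is safe; one safe sequence: bravo, echo, india, hotel, charlie.
Key observation: even at the reduced pool (3, 1), bravo fits immediately, so safety survives the grant.
Verifying the post-grant state step by step:
  pool = (3, 1)
  run bravo (needs (2, 1), free (3, 1)); after release of (1, 0) the pool is (4, 1)
  run echo (needs (3, 1), free (4, 1)); after release of (1, 3) the pool is (5, 4)
  run india (needs (5, 2), free (5, 4)); after release of (1, 3) the pool is (6, 7)
  run hotel (needs (4, 5), free (6, 7)); after release of (1, 2) the pool is (7, 9)
  run charlie (needs (6, 5), free (7, 9)); after release of (1, 0) the pool is (8, 9)


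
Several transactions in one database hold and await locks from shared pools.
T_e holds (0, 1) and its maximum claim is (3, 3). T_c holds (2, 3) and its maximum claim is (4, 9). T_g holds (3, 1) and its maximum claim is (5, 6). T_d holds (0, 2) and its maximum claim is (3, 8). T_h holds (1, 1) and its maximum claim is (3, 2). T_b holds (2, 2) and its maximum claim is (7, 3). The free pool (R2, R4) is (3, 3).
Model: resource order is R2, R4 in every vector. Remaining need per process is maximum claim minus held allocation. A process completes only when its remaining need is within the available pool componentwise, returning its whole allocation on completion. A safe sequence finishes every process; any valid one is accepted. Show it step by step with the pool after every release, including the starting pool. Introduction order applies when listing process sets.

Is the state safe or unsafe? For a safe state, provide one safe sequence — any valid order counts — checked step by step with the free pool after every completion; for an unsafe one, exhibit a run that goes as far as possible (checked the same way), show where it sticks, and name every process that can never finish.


SAFE, for example via the order T_h, T_e, T_g, T_b, T_c, T_d.
Key observation: at T_g the run first touches a limit — (2, 5) against (4, 5), exact on a resource it actually requests.
Step-by-step check:
  pool = (3, 3)
  T_h needs (2, 1) <= (3, 3) -> finishes; pool += (1, 1) = (4, 4)
  T_e needs (3, 2) <= (4, 4) -> finishes; pool += (0, 1) = (4, 5)
  T_g needs (2, 5) <= (4, 5) -> finishes; pool += (3, 1) = (7, 6)
  T_b needs (5, 1) <= (7, 6) -> finishes; pool += (2, 2) = (9, 8)
  T_c needs (2, 6) <= (9, 8) -> finishes; pool += (2, 3) = (11, 11)
  T_d needs (3, 6) <= (11, 11) -> finishes; pool += (0, 2) = (11, 13)


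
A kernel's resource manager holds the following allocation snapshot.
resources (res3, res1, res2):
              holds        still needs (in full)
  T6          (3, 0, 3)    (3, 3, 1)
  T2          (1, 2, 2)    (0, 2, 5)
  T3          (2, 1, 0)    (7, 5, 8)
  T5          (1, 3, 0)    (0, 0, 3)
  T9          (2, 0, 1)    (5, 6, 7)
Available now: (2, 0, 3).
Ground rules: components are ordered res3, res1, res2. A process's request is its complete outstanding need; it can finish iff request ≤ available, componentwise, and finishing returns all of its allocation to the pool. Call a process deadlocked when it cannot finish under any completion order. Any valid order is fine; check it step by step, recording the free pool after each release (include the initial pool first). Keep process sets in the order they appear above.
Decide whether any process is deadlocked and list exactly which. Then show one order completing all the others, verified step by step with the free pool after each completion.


Nothing here is deadlocked.
Key observation: there is always a runnable process — T5 first — so the state unwinds completely.
A valid finishing order for the others: T5, T6, T2, T3, T9. Walking it through:
  pool = (2, 0, 3)
  T5 needs (0, 0, 3) <= (2, 0, 3) -> finishes; pool += (1, 3, 0) = (3, 3, 3)
  T6 needs (3, 3, 1) <= (3, 3, 3) -> finishes; pool += (3, 0, 3) = (6, 3, 6)
  T2 needs (0, 2, 5) <= (6, 3, 6) -> finishes; pool += (1, 2, 2) = (7, 5, 8)
  T3 needs (7, 5, 8) <= (7, 5, 8) -> finishes; pool += (2, 1, 0) = (9, 6, 8)
  T9 needs (5, 6, 7) <= (9, 6, 8) -> finishes; pool += (2, 0, 1) = (11, 6, 9)


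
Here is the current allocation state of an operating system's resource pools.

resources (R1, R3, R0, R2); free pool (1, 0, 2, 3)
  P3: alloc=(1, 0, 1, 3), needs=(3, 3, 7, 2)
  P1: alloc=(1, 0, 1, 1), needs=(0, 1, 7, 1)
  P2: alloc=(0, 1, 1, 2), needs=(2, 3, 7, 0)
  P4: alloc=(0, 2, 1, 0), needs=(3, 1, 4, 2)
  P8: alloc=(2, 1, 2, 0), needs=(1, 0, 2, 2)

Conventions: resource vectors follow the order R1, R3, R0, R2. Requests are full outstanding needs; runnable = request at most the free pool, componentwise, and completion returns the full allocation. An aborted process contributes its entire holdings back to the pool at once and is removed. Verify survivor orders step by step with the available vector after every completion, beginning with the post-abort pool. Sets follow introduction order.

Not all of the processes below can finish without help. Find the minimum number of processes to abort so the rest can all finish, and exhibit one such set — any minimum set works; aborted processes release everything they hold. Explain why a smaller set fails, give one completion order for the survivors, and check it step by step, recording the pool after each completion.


The answer: abort P1 and P2.
Key observation: the returned (1, 1, 2, 3) from P1 and P2 is what brings P3 — unrunnable before, under any order — into play at step 3.
No one abort is enough; case by case: P3 alone leaves P1 blocked (short on R0); P1 alone leaves P3 blocked (short on R0); P2 alone leaves P3 blocked (short on R0); P4 alone leaves P3 blocked (short on R0); P8 alone leaves P3 blocked (short on R0).
The survivors complete as P8, P4, P3. Step-by-step check (starting from the post-abort pool):
  pool = (2, 1, 4, 6)
  P8 needs (1, 0, 2, 2) <= (2, 1, 4, 6) -> finishes; pool += (2, 1, 2, 0) = (4, 2, 6, 6)
  P4 needs (3, 1, 4, 2) <= (4, 2, 6, 6) -> finishes; pool += (0, 2, 1, 0) = (4, 4, 7, 6)
  P3 needs (3, 3, 7, 2) <= (4, 4, 7, 6) -> finishes; pool += (1, 0, 1, 3) = (5, 4, 8, 9)


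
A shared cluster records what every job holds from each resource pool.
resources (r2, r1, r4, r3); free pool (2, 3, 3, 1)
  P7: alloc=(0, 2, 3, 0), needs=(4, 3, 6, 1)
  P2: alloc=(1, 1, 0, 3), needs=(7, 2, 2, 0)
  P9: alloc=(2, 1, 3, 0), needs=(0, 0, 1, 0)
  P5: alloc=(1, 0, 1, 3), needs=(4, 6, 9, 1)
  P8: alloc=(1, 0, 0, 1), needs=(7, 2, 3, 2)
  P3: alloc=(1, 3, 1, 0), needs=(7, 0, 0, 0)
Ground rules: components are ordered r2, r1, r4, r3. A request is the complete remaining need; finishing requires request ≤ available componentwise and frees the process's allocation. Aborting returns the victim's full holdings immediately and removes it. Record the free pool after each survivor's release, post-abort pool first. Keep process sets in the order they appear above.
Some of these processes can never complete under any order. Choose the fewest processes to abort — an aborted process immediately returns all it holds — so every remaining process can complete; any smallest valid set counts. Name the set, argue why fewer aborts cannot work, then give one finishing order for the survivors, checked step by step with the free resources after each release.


The answer: abort P2 and P3.
Key observation: P8 had no path to completion before; after the abort of P2 and P3 ((2, 4, 1, 3) returned), step 4 is where it fits.
Why nothing smaller works — every single abort fails: P7 alone leaves P2 blocked (short on r2); P2 alone leaves P8 blocked (short on r2); P9 alone leaves P2 blocked (short on r2); P5 alone leaves P2 blocked (short on r2); P8 alone leaves P2 blocked (short on r2); P3 alone leaves P2 blocked (short on r2).
One survivor order: P9, P7, P5, P8. Step-by-step check (post-abort pool first):
  pool = (4, 7, 4, 4)
  run P9 (needs (0, 0, 1, 0), free (4, 7, 4, 4)); after release of (2, 1, 3, 0) the pool is (6, 8, 7, 4)
  run P7 (needs (4, 3, 6, 1), free (6, 8, 7, 4)); after release of (0, 2, 3, 0) the pool is (6, 10, 10, 4)
  run P5 (needs (4, 6, 9, 1), free (6, 10, 10, 4)); after release of (1, 0, 1, 3) the pool is (7, 10, 11, 7)
  run P8 (needs (7, 2, 3, 2), free (7, 10, 11, 7)); after release of (1, 0, 0, 1) the pool is (8, 10, 11, 8)


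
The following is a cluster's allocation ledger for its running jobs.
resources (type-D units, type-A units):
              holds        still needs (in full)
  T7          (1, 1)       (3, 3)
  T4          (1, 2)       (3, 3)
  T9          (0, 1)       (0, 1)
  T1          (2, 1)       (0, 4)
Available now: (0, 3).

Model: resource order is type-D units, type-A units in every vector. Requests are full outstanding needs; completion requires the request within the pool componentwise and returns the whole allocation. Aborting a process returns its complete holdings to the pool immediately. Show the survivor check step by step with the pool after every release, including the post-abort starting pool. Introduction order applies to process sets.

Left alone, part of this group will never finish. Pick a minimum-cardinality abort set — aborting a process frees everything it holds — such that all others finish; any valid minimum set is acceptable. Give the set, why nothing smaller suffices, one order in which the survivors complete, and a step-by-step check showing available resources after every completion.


Abort T4.
Key observation: the deadlocked T7 becomes finishable only because T4 released (1, 2); it completes at step 2 below.
No smaller set exists: with zero aborts the deadlock remains.
Survivors finish in the order: T1, T7, T9. Verifying each step (pool after the aborts first):
  pool = (1, 5)
  T1: need (0, 4) fits (1, 5); releases (2, 1), pool now (3, 6)
  T7: need (3, 3) fits (3, 6); releases (1, 1), pool now (4, 7)
  T9: need (0, 1) fits (4, 7); releases (0, 1), pool now (4, 8)


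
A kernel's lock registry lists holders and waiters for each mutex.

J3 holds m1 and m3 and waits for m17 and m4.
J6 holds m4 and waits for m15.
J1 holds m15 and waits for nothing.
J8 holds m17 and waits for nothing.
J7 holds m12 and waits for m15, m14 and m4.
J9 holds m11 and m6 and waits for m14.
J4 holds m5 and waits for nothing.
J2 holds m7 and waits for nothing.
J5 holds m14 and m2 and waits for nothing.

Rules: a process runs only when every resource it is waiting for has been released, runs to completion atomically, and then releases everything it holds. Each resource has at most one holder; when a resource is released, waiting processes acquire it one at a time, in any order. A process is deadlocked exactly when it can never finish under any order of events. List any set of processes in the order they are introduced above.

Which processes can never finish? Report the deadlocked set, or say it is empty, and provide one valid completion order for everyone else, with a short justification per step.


Nothing here is deadlocked.
Key observation: the waits form no ring: some process can always run, and its releases unblock the others one by one.
The rest can finish in the order J1, J2, J4, J5, J6, J8, J7, J9, J3.
Step-by-step check:
  run J1 (it waits on nothing); releases m15
  run J2 (it waits on nothing); releases m7
  run J4 (it waits on nothing); releases m5
  run J5 (it waits on nothing); releases m14 and m2
  J6: everything it awaited (m15) is free; runs, freeing m4
  run J8 (it waits on nothing); releases m17
  J7: everything it awaited (m15, m14 and m4) is free; runs, freeing m12
  J9: everything it awaited (m14) is free; runs, freeing m11 and m6
  J3: everything it awaited (m17 and m4) is free; runs, freeing m1 and m3


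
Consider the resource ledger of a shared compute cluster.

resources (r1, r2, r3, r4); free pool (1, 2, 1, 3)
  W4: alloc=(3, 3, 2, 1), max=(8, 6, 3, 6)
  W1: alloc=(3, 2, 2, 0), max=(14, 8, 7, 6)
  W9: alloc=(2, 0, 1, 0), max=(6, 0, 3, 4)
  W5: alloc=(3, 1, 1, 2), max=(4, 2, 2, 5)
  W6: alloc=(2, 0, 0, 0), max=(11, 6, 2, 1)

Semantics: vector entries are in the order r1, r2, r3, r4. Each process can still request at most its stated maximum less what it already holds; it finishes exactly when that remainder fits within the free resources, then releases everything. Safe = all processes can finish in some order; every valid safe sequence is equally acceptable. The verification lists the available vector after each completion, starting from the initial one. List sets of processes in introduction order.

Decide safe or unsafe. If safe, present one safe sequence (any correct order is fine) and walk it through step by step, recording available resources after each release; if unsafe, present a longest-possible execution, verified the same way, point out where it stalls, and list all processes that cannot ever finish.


The state is SAFE; one workable sequence: W5, W9, W4, W6, W1.
Key observation: the order's first zero-slack moment is W5 ((1, 1, 1, 3) needed, (1, 2, 1, 3) free — a requested resource with nothing to spare).
Verifying each step:
  pool = (1, 2, 1, 3)
  W5 needs (1, 1, 1, 3) <= (1, 2, 1, 3) -> finishes; pool += (3, 1, 1, 2) = (4, 3, 2, 5)
  W9 needs (4, 0, 2, 4) <= (4, 3, 2, 5) -> finishes; pool += (2, 0, 1, 0) = (6, 3, 3, 5)
  W4 needs (5, 3, 1, 5) <= (6, 3, 3, 5) -> finishes; pool += (3, 3, 2, 1) = (9, 6, 5, 6)
  W6 needs (9, 6, 2, 1) <= (9, 6, 5, 6) -> finishes; pool += (2, 0, 0, 0) = (11, 6, 5, 6)
  W1 needs (11, 6, 5, 6) <= (11, 6, 5, 6) -> finishes; pool += (3, 2, 2, 0) = (14, 8, 7, 6)


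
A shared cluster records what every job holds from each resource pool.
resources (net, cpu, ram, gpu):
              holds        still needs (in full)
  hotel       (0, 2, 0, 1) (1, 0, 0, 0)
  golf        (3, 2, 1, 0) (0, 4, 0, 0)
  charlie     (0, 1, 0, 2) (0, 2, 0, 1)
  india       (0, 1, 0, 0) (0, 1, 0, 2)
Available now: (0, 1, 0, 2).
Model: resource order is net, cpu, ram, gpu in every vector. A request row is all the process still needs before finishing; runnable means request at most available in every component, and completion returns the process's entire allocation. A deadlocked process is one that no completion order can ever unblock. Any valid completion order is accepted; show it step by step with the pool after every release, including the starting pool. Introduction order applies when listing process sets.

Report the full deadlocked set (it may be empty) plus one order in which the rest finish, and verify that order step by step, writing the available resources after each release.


Deadlocked set: hotel and golf.
Key observation: after india, charlie the pool peaks at (0, 3, 0, 4), and each blocked process is short somewhere: hotel on net; golf on cpu.
The rest can finish in the order india, charlie. Verifying each step:
  pool = (0, 1, 0, 2)
  india needs (0, 1, 0, 2) <= (0, 1, 0, 2) -> finishes; pool += (0, 1, 0, 0) = (0, 2, 0, 2)
  charlie needs (0, 2, 0, 1) <= (0, 2, 0, 2) -> finishes; pool += (0, 1, 0, 2) = (0, 3, 0, 4)
The stuck group stays short no matter what:
  blocked: hotel wants (1, 0, 0, 0), pool (0, 3, 0, 4) — not enough net
  blocked: golf wants (0, 4, 0, 0), pool (0, 3, 0, 4) — not enough cpu


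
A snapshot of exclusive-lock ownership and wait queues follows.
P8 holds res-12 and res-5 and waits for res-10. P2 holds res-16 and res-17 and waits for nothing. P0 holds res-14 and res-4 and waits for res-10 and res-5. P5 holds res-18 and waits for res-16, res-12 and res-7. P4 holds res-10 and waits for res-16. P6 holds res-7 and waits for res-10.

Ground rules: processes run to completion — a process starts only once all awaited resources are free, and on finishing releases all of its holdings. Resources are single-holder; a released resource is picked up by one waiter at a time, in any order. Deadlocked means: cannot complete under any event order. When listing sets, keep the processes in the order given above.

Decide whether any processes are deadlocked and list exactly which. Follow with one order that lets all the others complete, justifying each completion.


No process is deadlocked.
Key observation: every chain of waits terminates; starting from the processes that wait on nothing, all the rest unlock in turn.
A valid finishing order for the others: P2, P4, P8, P6, P5, P0.
Verifying each step:
  run P2 (it waits on nothing); releases res-16 and res-17
  run P4 (all its waits — res-16 — are resolved); releases res-10
  run P8 (all its waits — res-10 — are resolved); releases res-12 and res-5
  run P6 (all its waits — res-10 — are resolved); releases res-7
  run P5 (all its waits — res-16, res-12 and res-7 — are resolved); releases res-18
  run P0 (all its waits — res-10 and res-5 — are resolved); releases res-14 and res-4


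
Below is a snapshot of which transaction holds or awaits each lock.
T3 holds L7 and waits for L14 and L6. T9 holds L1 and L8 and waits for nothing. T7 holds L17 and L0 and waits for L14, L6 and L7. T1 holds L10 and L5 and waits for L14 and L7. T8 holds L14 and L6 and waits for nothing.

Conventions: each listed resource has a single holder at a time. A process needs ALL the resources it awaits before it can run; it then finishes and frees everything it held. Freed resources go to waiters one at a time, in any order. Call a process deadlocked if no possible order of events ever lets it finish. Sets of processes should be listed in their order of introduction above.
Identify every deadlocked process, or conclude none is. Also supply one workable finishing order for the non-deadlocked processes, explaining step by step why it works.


No process is deadlocked.
Key observation: the wait relation is loop-free; peeling off processes with no waits unwinds the whole state.
One completion order for the rest: T8, T9, T3, T7, T1.
Walking it through:
  T8: no waits; runs immediately, freeing L14 and L6
  T9: no waits; runs immediately, freeing L1 and L8
  T3 waits on L14 and L6 — all released -> runs and releases L7
  T7 waits on L14, L6 and L7 — all released -> runs and releases L17 and L0
  T1 waits on L14 and L7 — all released -> runs and releases L10 and L5


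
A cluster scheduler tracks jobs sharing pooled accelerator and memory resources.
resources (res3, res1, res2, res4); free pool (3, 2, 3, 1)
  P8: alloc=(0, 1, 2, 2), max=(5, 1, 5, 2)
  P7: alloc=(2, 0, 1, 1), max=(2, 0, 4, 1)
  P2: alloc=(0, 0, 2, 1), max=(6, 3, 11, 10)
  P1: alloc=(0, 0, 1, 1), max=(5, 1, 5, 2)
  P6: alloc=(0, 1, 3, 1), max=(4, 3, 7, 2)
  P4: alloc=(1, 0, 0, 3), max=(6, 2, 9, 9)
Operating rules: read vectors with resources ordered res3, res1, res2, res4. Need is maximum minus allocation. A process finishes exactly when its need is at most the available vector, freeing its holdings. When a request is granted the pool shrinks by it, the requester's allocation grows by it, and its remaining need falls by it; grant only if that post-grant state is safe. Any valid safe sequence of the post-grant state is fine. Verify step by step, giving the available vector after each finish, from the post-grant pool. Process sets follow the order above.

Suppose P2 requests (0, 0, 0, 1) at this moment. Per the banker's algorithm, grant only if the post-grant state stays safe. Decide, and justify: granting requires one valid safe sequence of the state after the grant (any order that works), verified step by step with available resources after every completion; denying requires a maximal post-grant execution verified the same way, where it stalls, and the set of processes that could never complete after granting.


DENY. Granting would leave the state unsafe.
Key observation: res4 is the bottleneck — with P7, P8, P1, P6 done the pool holds (5, 4, 10, 5), short of every remaining need.
Pretend the grant happened; the run P7, P8, P1, P6 goes as far as possible. Step-by-step check:
  pool = (3, 2, 3, 0)
  P7: need (0, 0, 3, 0) fits (3, 2, 3, 0); releases (2, 0, 1, 1), pool now (5, 2, 4, 1)
  P8: need (5, 0, 3, 0) fits (5, 2, 4, 1); releases (0, 1, 2, 2), pool now (5, 3, 6, 3)
  P1: need (5, 1, 4, 1) fits (5, 3, 6, 3); releases (0, 0, 1, 1), pool now (5, 3, 7, 4)
  P6: need (4, 2, 4, 1) fits (5, 3, 7, 4); releases (0, 1, 3, 1), pool now (5, 4, 10, 5)
  P2 cannot run: need (6, 3, 9, 8) vs free (5, 4, 10, 5) (insufficient res3 and res4)
  P4 cannot run: need (5, 2, 9, 6) vs free (5, 4, 10, 5) (insufficient res4)
Processes that could never finish after the grant: P2 and P4.


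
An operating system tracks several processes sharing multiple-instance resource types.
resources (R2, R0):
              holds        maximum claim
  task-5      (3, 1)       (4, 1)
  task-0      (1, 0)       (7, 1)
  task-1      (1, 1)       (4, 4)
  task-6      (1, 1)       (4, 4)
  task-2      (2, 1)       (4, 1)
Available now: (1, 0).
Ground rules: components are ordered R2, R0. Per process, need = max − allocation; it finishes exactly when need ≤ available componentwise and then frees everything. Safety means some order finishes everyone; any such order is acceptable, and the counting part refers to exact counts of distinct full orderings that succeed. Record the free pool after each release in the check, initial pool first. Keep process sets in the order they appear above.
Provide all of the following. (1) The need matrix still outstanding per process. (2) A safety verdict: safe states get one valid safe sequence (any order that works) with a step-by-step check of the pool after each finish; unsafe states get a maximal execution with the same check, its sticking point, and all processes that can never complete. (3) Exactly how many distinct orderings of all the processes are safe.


(1) Remaining need (order R2, R0):
  task-5: (1, 0)
  task-0: (6, 1)
  task-1: (3, 3)
  task-6: (3, 3)
  task-2: (2, 0)
(2) UNSAFE — no complete ordering exists.
Key observation: task-5, task-2, task-0 can finish, but then (7, 2) is all there is, and the blocked group's R0 demands exceed it.
Going as far as possible: task-5, task-2, task-0; after that, nothing fits. Walking it through:
  pool = (1, 0)
  task-5: need (1, 0) fits (1, 0); releases (3, 1), pool now (4, 1)
  task-2: need (2, 0) fits (4, 1); releases (2, 1), pool now (6, 2)
  task-0: need (6, 1) fits (6, 2); releases (1, 0), pool now (7, 2)
  task-1 cannot run: need (3, 3) vs free (7, 2) (insufficient R0)
  task-6 cannot run: need (3, 3) vs free (7, 2) (insufficient R0)
Permanently blocked: task-1 and task-6.
(3) The exact count: 0 of the possible complete orderings are safe sequences.


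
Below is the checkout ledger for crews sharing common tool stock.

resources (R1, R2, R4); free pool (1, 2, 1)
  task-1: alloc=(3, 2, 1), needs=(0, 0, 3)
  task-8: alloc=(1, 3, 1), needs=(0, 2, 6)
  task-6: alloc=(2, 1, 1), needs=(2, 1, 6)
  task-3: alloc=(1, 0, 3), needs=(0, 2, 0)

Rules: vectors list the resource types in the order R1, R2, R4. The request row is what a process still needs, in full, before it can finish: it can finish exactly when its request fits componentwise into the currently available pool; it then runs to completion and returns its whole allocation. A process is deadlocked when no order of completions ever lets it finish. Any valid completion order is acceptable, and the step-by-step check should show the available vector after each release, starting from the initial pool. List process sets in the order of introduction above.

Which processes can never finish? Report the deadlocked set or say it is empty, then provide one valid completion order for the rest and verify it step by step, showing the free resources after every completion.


Deadlocked set: task-8 and task-6.
Key observation: no order helps: past task-3, task-1, the free pool tops out at (5, 4, 5), below what each blocked process needs in R4.
One completion order for the rest: task-3, task-1. Verifying each step:
  pool = (1, 2, 1)
  task-3 needs (0, 2, 0) <= (1, 2, 1) -> finishes; pool += (1, 0, 3) = (2, 2, 4)
  task-1 needs (0, 0, 3) <= (2, 2, 4) -> finishes; pool += (3, 2, 1) = (5, 4, 5)
The blocked processes can never fit:
  blocked: task-8 wants (0, 2, 6), pool (5, 4, 5) — not enough R4
  blocked: task-6 wants (2, 1, 6), pool (5, 4, 5) — not enough R4


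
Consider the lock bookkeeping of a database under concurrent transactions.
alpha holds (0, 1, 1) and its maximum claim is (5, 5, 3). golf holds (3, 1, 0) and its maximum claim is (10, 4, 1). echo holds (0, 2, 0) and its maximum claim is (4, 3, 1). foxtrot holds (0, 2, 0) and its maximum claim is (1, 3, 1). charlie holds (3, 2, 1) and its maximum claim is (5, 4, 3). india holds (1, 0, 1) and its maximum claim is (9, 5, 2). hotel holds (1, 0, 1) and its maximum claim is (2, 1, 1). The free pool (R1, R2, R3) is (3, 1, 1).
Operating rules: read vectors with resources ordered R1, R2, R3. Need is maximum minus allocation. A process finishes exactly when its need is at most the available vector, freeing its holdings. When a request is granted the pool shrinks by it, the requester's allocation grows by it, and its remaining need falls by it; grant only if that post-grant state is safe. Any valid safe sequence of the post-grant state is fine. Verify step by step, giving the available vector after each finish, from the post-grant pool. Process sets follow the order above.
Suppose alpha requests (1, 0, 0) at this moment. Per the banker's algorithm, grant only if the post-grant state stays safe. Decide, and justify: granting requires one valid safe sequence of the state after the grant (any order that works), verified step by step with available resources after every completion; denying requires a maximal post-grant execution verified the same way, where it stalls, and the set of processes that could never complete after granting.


GRANT. The post-grant state is safe; one safe sequence: hotel, foxtrot, charlie, echo, alpha, golf, india.
Key observation: post-grant, (2, 1, 1) remains, and an order beginning with hotel completes everyone.
Check on the post-grant state, step by step:
  pool = (2, 1, 1)
  hotel needs (1, 1, 0) <= (2, 1, 1) -> finishes; pool += (1, 0, 1) = (3, 1, 2)
  foxtrot needs (1, 1, 1) <= (3, 1, 2) -> finishes; pool += (0, 2, 0) = (3, 3, 2)
  charlie needs (2, 2, 2) <= (3, 3, 2) -> finishes; pool += (3, 2, 1) = (6, 5, 3)
  echo needs (4, 1, 1) <= (6, 5, 3) -> finishes; pool += (0, 2, 0) = (6, 7, 3)
  alpha needs (4, 4, 2) <= (6, 7, 3) -> finishes; pool += (1, 1, 1) = (7, 8, 4)
  golf needs (7, 3, 1) <= (7, 8, 4) -> finishes; pool += (3, 1, 0) = (10, 9, 4)
  india needs (8, 5, 1) <= (10, 9, 4) -> finishes; pool += (1, 0, 1) = (11, 9, 5)


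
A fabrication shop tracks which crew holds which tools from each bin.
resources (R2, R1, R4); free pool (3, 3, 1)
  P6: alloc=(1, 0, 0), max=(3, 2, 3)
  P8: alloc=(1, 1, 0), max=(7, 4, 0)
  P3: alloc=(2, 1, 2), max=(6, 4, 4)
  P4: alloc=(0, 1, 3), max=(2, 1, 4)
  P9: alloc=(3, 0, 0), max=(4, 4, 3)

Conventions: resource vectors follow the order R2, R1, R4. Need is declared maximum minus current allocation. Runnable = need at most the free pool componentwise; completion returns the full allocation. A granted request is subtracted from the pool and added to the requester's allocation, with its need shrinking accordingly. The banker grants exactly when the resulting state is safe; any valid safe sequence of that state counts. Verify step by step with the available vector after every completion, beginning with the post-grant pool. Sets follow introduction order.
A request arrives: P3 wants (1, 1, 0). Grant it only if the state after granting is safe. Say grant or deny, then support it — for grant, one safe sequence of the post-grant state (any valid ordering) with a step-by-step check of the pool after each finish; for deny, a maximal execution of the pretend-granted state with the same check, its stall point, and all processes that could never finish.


GRANT. The post-grant state is safe; one safe sequence: P4, P6, P3, P9, P8.
Key observation: (2, 2, 1) free after granting still covers P4 first, and each release covers the next.
Step-by-step check of the post-grant state:
  pool = (2, 2, 1)
  P4: need (2, 0, 1) fits (2, 2, 1); releases (0, 1, 3), pool now (2, 3, 4)
  P6: need (2, 2, 3) fits (2, 3, 4); releases (1, 0, 0), pool now (3, 3, 4)
  P3: need (3, 2, 2) fits (3, 3, 4); releases (3, 2, 2), pool now (6, 5, 6)
  P9: need (1, 4, 3) fits (6, 5, 6); releases (3, 0, 0), pool now (9, 5, 6)
  P8: need (6, 3, 0) fits (9, 5, 6); releases (1, 1, 0), pool now (10, 6, 6)


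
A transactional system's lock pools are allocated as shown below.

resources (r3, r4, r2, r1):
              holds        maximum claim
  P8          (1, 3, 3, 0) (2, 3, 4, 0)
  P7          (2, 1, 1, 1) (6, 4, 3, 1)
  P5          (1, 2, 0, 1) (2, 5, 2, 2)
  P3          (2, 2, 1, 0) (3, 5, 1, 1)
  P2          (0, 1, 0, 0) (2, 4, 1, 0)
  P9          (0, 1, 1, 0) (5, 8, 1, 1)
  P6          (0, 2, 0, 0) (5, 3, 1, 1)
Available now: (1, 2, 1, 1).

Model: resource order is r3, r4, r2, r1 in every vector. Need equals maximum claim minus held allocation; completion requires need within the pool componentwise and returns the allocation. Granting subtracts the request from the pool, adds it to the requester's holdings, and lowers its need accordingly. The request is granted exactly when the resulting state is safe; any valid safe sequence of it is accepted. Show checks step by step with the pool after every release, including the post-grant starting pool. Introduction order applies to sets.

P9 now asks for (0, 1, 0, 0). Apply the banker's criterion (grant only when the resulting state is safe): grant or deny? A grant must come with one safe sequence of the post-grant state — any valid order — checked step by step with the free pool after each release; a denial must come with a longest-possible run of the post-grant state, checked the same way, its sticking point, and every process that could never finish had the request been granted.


GRANT — the state after the grant stays safe, e.g. via P8, P2, P5, P3, P7, P6, P9.
Key observation: (1, 1, 1, 1) free after granting still covers P8 first, and each release covers the next.
Step-by-step check of the post-grant state:
  pool = (1, 1, 1, 1)
  P8 needs (1, 0, 1, 0) <= (1, 1, 1, 1) -> finishes; pool += (1, 3, 3, 0) = (2, 4, 4, 1)
  P2 needs (2, 3, 1, 0) <= (2, 4, 4, 1) -> finishes; pool += (0, 1, 0, 0) = (2, 5, 4, 1)
  P5 needs (1, 3, 2, 1) <= (2, 5, 4, 1) -> finishes; pool += (1, 2, 0, 1) = (3, 7, 4, 2)
  P3 needs (1, 3, 0, 1) <= (3, 7, 4, 2) -> finishes; pool += (2, 2, 1, 0) = (5, 9, 5, 2)
  P7 needs (4, 3, 2, 0) <= (5, 9, 5, 2) -> finishes; pool += (2, 1, 1, 1) = (7, 10, 6, 3)
  P6 needs (5, 1, 1, 1) <= (7, 10, 6, 3) -> finishes; pool += (0, 2, 0, 0) = (7, 12, 6, 3)
  P9 needs (5, 6, 0, 1) <= (7, 12, 6, 3) -> finishes; pool += (0, 2, 1, 0) = (7, 14, 7, 3)
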